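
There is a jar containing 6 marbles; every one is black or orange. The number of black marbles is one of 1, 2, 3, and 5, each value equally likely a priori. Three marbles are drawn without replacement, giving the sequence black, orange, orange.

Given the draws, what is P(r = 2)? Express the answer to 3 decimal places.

The likelihood of the observed sequence under each hypothesis: P(data | r = 1) = (1/6)(5/5)(4/4) = 1/6; P(data | r = 2) = (2/6)(4/5)(3/4) = 1/5; P(data | r = 3) = (3/6)(3/5)(2/4) = 3/20; P(data | r = 5) = (5/6)(1/5)(0/4) = 0.
Multiplying each by its prior: 1/4 · 1/6 = 1/24, 1/4 · 1/5 = 1/20, 1/4 · 3/20 = 3/80, 1/4 · 0 = 0; with total 31/240.
So P(r = 2 | data) = (1/20) / (31/240) = 12/31.

0.387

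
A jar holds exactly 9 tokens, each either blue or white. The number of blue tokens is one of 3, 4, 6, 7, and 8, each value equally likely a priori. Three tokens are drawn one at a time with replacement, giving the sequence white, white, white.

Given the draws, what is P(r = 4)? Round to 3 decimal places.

0.332

For each hypothesis, P(data | H) works out to: P(data | r = 3) = (6/9)(6/9)(6/9) = 0.2963; P(data | r = 4) = (5/9)(5/9)(5/9) = 0.17147; P(data | r = 6) = (3/9)(3/9)(3/9) = 0.037037; P(data | r = 7) = (2/9)(2/9)(2/9) = 0.010974; P(data | r = 8) = (1/9)(1/9)(1/9) = 0.0013717.
The prior-weighted likelihoods are 1/5 · 0.2963 = 0.059259, 1/5 · 0.17147 = 0.034294, 1/5 · 0.037037 = 0.0074074, 1/5 · 0.010974 = 0.0021948, 1/5 · 0.0013717 = 0.00027435; these sum to 0.10343.
So P(r = 4 | data) = (0.034294) / (0.10343) = 0.33156.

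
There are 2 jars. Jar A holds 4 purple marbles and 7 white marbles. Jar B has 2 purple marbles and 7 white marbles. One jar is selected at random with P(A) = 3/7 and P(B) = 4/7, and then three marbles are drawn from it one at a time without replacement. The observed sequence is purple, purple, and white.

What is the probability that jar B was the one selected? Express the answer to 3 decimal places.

0.304

Under each hypothesis, the probability of the observed sequence is: P(data | jar A) = (4/11)(3/10)(7/9) = 0.084848; P(data | jar B) = (2/9)(1/8)(7/7) = 0.027778.
The prior-weighted likelihoods are 3/7 · 0.084848 = 0.036364, 4/7 · 0.027778 = 0.015873; with total 0.052237.
Therefore the posterior P(jar B | data) = (0.015873) / (0.052237) = 0.30387.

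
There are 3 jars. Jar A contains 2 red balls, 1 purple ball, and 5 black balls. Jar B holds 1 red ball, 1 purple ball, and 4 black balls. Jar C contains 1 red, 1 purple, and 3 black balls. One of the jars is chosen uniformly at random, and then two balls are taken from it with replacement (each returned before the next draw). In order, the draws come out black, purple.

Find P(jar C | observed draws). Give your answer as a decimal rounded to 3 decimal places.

For each hypothesis, P(data | H) works out to: P(data | jar A) = (5/8)(1/8) = 0.078125; P(data | jar B) = (4/6)(1/6) = 0.11111; P(data | jar C) = (3/5)(1/5) = 0.12.
Weighting by the prior gives 1/3 · 0.078125 = 0.026042, 1/3 · 0.11111 = 0.037037, 1/3 · 0.12 = 0.04; summing to 0.10308.
Hence P(jar C | data) = (0.04) / (0.10308) = 0.38805.

0.388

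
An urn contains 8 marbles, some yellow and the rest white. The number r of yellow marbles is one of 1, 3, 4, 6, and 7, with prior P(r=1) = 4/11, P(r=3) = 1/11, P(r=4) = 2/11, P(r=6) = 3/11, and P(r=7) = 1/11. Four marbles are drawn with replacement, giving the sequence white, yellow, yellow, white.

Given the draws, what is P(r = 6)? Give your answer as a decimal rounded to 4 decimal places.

For each hypothesis, P(data | H) works out to: P(data | r = 1) = (7/8)(1/8)(1/8)(7/8) = 0.011963; P(data | r = 3) = (5/8)(3/8)(3/8)(5/8) = 0.054932; P(data | r = 4) = (4/8)(4/8)(4/8)(4/8) = 0.0625; P(data | r = 6) = (2/8)(6/8)(6/8)(2/8) = 0.035156; P(data | r = 7) = (1/8)(7/8)(7/8)(1/8) = 0.011963.
Weighting by the prior gives 4/11 · 0.011963 = 0.0043501, 1/11 · 0.054932 = 0.0049938, 2/11 · 0.0625 = 0.011364, 3/11 · 0.035156 = 0.0095881, 1/11 · 0.011963 = 0.0010875; these sum to 0.031383.
Hence P(r = 6 | data) = (0.0095881) / (0.031383) = 0.30552.

0.3055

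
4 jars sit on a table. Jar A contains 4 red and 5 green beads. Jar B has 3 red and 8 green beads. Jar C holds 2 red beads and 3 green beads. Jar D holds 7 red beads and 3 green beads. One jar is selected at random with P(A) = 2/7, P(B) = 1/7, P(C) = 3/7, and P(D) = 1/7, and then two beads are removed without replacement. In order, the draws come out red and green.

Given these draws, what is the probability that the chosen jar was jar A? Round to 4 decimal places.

0.2913

Compute the likelihood of the observed sequence for each case: P(data | jar A) = (4/9)(5/8) = 0.27778; P(data | jar B) = (3/11)(8/10) = 0.21818; P(data | jar C) = (2/5)(3/4) = 0.3; P(data | jar D) = (7/10)(3/9) = 0.23333.
Weighting by the prior gives 2/7 · 0.27778 = 0.079365, 1/7 · 0.21818 = 0.031169, 3/7 · 0.3 = 0.12857, 1/7 · 0.23333 = 0.033333; with total 0.27244.
By Bayes' rule, P(jar A | data) = (0.079365) / (0.27244) = 0.29131.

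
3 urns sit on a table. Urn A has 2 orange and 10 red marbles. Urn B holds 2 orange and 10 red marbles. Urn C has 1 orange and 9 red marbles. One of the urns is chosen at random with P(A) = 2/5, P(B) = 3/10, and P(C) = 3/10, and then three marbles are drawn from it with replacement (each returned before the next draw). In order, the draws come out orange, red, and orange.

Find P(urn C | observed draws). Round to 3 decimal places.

0.143

The likelihood of the observed sequence under each hypothesis: P(data | urn A) = (2/12)(10/12)(2/12) = 0.023148; P(data | urn B) = (2/12)(10/12)(2/12) = 0.023148; P(data | urn C) = (1/10)(9/10)(1/10) = 0.009.
Multiplying each by its prior: 2/5 · 0.023148 = 0.0092593, 3/10 · 0.023148 = 0.0069444, 3/10 · 0.009 = 0.0027; these sum to 0.018904.
Therefore the posterior P(urn C | data) = (0.0027) / (0.018904) = 0.14283.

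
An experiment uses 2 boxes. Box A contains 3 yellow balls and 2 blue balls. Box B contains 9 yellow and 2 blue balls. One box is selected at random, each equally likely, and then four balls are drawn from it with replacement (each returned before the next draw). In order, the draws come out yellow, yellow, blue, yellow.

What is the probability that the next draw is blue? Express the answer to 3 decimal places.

Under each hypothesis, the probability of the observed sequence is: P(data | box A) = (3/5)(3/5)(2/5)(3/5) = 0.0864; P(data | box B) = (9/11)(9/11)(2/11)(9/11) = 0.099583.
Multiplying each by its prior: 1/2 · 0.0864 = 0.0432, 1/2 · 0.099583 = 0.049792; with total 0.092992.
Dividing through by the total gives posterior P(box A | data) = 0.46456, P(box B | data) = 0.53544.
The predictive probability is P(blue next | data) = (2/5)(0.46456) + (2/11)(0.53544) = 0.28318.

0.283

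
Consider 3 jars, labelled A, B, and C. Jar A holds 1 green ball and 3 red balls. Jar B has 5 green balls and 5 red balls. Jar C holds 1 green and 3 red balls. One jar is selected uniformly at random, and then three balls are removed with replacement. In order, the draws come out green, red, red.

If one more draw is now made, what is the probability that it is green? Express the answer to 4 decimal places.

Under each hypothesis, the probability of the observed sequence is: P(data | jar A) = (1/4)(3/4)(3/4) = 9/64; P(data | jar B) = (5/10)(5/10)(5/10) = 1/8; P(data | jar C) = (1/4)(3/4)(3/4) = 9/64.
The prior-weighted likelihoods are 1/3 · 9/64 = 3/64, 1/3 · 1/8 = 1/24, 1/3 · 9/64 = 3/64; with total 13/96.
The posterior is then P(jar A | data) = 9/26, P(jar B | data) = 4/13, P(jar C | data) = 9/26.
Averaging over the posterior, P(green next | data) = (1/4)(9/26) + (1/2)(4/13) + (1/4)(9/26) = 17/52.

0.3269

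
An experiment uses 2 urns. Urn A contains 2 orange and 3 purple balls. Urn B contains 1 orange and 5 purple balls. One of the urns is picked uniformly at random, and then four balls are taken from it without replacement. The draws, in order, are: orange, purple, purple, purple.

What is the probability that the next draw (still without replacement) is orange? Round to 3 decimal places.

For each hypothesis, P(data | H) works out to: P(data | urn A) = (2/5)(3/4)(2/3)(1/2) = 1/10; P(data | urn B) = (1/6)(5/5)(4/4)(3/3) = 1/6.
Multiplying each by its prior: 1/2 · 1/10 = 1/20, 1/2 · 1/6 = 1/12; these sum to 2/15.
The posterior is then P(urn A | data) = 3/8, P(urn B | data) = 5/8.
Averaging over the posterior, P(orange next | data) = (1)(3/8) + (0)(5/8) = 3/8.

0.375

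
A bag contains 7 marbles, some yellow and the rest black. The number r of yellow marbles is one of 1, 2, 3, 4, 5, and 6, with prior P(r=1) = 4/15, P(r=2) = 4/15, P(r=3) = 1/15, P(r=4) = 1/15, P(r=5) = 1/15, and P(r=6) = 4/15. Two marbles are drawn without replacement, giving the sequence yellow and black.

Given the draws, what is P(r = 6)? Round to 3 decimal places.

Under each hypothesis, the probability of the observed sequence is: P(data | r = 1) = (1/7)(6/6) = 1/7; P(data | r = 2) = (2/7)(5/6) = 5/21; P(data | r = 3) = (3/7)(4/6) = 2/7; P(data | r = 4) = (4/7)(3/6) = 2/7; P(data | r = 5) = (5/7)(2/6) = 5/21; P(data | r = 6) = (6/7)(1/6) = 1/7.
Multiplying each by its prior: 4/15 · 1/7 = 4/105, 4/15 · 5/21 = 4/63, 1/15 · 2/7 = 2/105, 1/15 · 2/7 = 2/105, 1/15 · 5/21 = 1/63, 4/15 · 1/7 = 4/105; with total 61/315.
Hence P(r = 6 | data) = (4/105) / (61/315) = 12/61.

0.197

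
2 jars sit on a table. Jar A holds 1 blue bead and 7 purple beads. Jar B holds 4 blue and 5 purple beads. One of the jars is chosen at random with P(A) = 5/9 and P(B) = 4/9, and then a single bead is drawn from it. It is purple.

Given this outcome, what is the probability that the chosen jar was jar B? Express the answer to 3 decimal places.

Compute the likelihood of this draw for each case: P(data | jar A) = (7/8) = 7/8; P(data | jar B) = (5/9) = 5/9.
The prior-weighted likelihoods are 5/9 · 7/8 = 35/72, 4/9 · 5/9 = 20/81; with total 475/648.
So P(jar B | data) = (20/81) / (475/648) = 32/95.

0.337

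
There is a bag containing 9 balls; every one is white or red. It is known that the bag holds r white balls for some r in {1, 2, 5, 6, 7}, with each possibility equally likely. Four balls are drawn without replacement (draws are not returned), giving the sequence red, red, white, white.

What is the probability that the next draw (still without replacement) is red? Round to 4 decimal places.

0.3673

For each hypothesis, P(data | H) works out to: P(data | r = 1) = (8/9)(7/8)(1/7)(0/6) = 0; P(data | r = 2) = (7/9)(6/8)(2/7)(1/6) = 1/36; P(data | r = 5) = (4/9)(3/8)(5/7)(4/6) = 5/63; P(data | r = 6) = (3/9)(2/8)(6/7)(5/6) = 5/84; P(data | r = 7) = (2/9)(1/8)(7/7)(6/6) = 1/36.
Weighting by the prior gives 1/5 · 0 = 0, 1/5 · 1/36 = 1/180, 1/5 · 5/63 = 1/63, 1/5 · 5/84 = 1/84, 1/5 · 1/36 = 1/180; with total 7/180.
Normalising, the posterior is P(r = 1 | data) = 0, P(r = 2 | data) = 1/7, P(r = 5 | data) = 20/49, P(r = 6 | data) = 15/49, P(r = 7 | data) = 1/7.
So P(red next | data) = Σ P(red next | H) P(H | data) = (1)(1/7) + (2/5)(20/49) + (1/5)(15/49) + (0)(1/7) = 18/49.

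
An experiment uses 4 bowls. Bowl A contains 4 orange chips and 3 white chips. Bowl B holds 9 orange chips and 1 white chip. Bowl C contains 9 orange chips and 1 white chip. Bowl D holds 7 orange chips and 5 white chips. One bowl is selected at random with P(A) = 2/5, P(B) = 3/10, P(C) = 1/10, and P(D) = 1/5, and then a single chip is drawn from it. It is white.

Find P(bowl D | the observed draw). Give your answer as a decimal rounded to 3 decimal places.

0.283

For each hypothesis, P(data | H) works out to: P(data | bowl A) = (3/7) = 0.42857; P(data | bowl B) = (1/10) = 0.1; P(data | bowl C) = (1/10) = 0.1; P(data | bowl D) = (5/12) = 0.41667.
The prior-weighted likelihoods are 2/5 · 0.42857 = 0.17143, 3/10 · 0.1 = 0.03, 1/10 · 0.1 = 0.01, 1/5 · 0.41667 = 0.083333; summing to 0.29476.
Therefore the posterior P(bowl D | data) = (0.083333) / (0.29476) = 0.28271.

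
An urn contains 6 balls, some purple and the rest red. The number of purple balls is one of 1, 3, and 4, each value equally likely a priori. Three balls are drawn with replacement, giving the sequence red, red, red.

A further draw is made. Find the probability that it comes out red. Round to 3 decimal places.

Compute the likelihood of the observed sequence for each case: P(data | r = 1) = (5/6)(5/6)(5/6) = 125/216; P(data | r = 3) = (3/6)(3/6)(3/6) = 1/8; P(data | r = 4) = (2/6)(2/6)(2/6) = 1/27.
Multiplying each by its prior: 1/3 · 125/216 = 125/648, 1/3 · 1/8 = 1/24, 1/3 · 1/27 = 1/81; these sum to 20/81.
The posterior is then P(r = 1 | data) = 25/32, P(r = 3 | data) = 27/160, P(r = 4 | data) = 1/20.
So P(red next | data) = Σ P(red next | H) P(H | data) = (5/6)(25/32) + (1/2)(27/160) + (1/3)(1/20) = 361/480.

0.752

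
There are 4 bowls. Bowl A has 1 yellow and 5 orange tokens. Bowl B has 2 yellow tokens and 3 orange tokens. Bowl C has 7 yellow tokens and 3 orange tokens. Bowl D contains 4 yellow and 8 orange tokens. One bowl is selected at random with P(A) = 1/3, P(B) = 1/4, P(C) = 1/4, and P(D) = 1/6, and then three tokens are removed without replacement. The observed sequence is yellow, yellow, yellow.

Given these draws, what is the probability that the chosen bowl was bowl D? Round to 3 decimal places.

Under each hypothesis, the probability of the observed sequence is: P(data | bowl A) = (1/6)(0/5) = 0; P(data | bowl B) = (2/5)(1/4)(0/3) = 0; P(data | bowl C) = (7/10)(6/9)(5/8) = 0.29167; P(data | bowl D) = (4/12)(3/11)(2/10) = 0.018182.
Weighting by the prior gives 1/3 · 0 = 0, 1/4 · 0 = 0, 1/4 · 0.29167 = 0.072917, 1/6 · 0.018182 = 0.0030303; summing to 0.075947.
So P(bowl D | data) = (0.0030303) / (0.075947) = 0.0399.

0.040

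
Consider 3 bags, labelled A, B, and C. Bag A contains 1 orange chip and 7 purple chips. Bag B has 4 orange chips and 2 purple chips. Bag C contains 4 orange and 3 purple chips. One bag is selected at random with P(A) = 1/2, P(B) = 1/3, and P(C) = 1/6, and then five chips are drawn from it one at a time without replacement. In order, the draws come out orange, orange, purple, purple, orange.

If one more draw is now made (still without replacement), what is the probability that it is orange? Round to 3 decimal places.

Under each hypothesis, the probability of the observed sequence is: P(data | bag A) = (1/8)(0/7) = 0; P(data | bag B) = (4/6)(3/5)(2/4)(1/3)(2/2) = 1/15; P(data | bag C) = (4/7)(3/6)(3/5)(2/4)(2/3) = 2/35.
Multiplying each by its prior: 1/2 · 0 = 0, 1/3 · 1/15 = 1/45, 1/6 · 2/35 = 1/105; summing to 2/63.
Normalising, the posterior is P(bag A | data) = 0, P(bag B | data) = 7/10, P(bag C | data) = 3/10.
Averaging over the posterior, P(orange next | data) = (1)(7/10) + (1/2)(3/10) = 17/20.

0.850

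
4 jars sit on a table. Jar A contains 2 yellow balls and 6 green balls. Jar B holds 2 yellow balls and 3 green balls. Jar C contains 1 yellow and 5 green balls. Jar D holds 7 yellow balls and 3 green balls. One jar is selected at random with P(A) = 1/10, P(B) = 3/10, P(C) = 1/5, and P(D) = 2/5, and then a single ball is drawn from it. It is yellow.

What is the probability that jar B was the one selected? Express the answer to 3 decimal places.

For each hypothesis, P(data | H) works out to: P(data | jar A) = (2/8) = 1/4; P(data | jar B) = (2/5) = 2/5; P(data | jar C) = (1/6) = 1/6; P(data | jar D) = (7/10) = 7/10.
The prior-weighted likelihoods are 1/10 · 1/4 = 1/40, 3/10 · 2/5 = 3/25, 1/5 · 1/6 = 1/30, 2/5 · 7/10 = 7/25; these sum to 11/24.
Therefore the posterior P(jar B | data) = (3/25) / (11/24) = 72/275.

0.262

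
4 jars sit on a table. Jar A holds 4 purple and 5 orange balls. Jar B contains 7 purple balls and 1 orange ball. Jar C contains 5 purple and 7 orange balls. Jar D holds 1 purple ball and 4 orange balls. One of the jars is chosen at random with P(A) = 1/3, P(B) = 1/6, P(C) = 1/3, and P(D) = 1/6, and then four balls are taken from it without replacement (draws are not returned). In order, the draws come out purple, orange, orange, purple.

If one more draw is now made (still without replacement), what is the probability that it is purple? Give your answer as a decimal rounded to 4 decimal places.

0.3882

The likelihood of the observed sequence under each hypothesis: P(data | jar A) = (4/9)(5/8)(4/7)(3/6) = 0.079365; P(data | jar B) = (7/8)(1/7)(0/6) = 0; P(data | jar C) = (5/12)(7/11)(6/10)(4/9) = 0.070707; P(data | jar D) = (1/5)(4/4)(3/3)(0/2) = 0.
Multiplying each by its prior: 1/3 · 0.079365 = 0.026455, 1/6 · 0 = 0, 1/3 · 0.070707 = 0.023569, 1/6 · 0 = 0; these sum to 0.050024.
Normalising, the posterior is P(jar A | data) = 0.52885, P(jar B | data) = 0, P(jar C | data) = 0.47115, P(jar D | data) = 0.
So P(purple next | data) = Σ P(purple next | H) P(H | data) = (2/5)(0.52885) + (3/8)(0.47115) = 0.38822.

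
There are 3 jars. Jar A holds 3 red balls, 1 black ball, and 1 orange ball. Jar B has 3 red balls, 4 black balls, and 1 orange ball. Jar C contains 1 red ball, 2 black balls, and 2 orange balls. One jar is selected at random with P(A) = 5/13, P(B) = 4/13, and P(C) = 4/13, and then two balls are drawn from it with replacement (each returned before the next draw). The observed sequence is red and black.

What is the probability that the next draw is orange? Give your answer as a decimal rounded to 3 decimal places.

0.205

Under each hypothesis, the probability of the observed sequence is: P(data | jar A) = (3/5)(1/5) = 0.12; P(data | jar B) = (3/8)(4/8) = 0.1875; P(data | jar C) = (1/5)(2/5) = 0.08.
Weighting by the prior gives 5/13 · 0.12 = 0.046154, 4/13 · 0.1875 = 0.057692, 4/13 · 0.08 = 0.024615; with total 0.12846.
The posterior is then P(jar A | data) = 0.35928, P(jar B | data) = 0.4491, P(jar C | data) = 0.19162.
Averaging over the posterior, P(orange next | data) = (1/5)(0.35928) + (1/8)(0.4491) + (2/5)(0.19162) = 0.20464.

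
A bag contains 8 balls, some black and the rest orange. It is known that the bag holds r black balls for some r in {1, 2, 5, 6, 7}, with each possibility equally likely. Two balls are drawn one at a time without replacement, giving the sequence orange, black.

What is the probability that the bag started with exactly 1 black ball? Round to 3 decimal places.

0.132

The likelihood of the observed sequence under each hypothesis: P(data | r = 1) = (7/8)(1/7) = 1/8; P(data | r = 2) = (6/8)(2/7) = 3/14; P(data | r = 5) = (3/8)(5/7) = 15/56; P(data | r = 6) = (2/8)(6/7) = 3/14; P(data | r = 7) = (1/8)(7/7) = 1/8.
Weighting by the prior gives 1/5 · 1/8 = 1/40, 1/5 · 3/14 = 3/70, 1/5 · 15/56 = 3/56, 1/5 · 3/14 = 3/70, 1/5 · 1/8 = 1/40; with total 53/280.
Therefore the posterior P(r = 1 | data) = (1/40) / (53/280) = 7/53.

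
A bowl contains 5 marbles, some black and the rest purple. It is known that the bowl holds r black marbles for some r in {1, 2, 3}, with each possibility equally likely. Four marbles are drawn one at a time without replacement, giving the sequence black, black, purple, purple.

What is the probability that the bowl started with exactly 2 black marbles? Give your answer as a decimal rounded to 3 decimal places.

0.500

Under each hypothesis, the probability of the observed sequence is: P(data | r = 1) = (1/5)(0/4) = 0; P(data | r = 2) = (2/5)(1/4)(3/3)(2/2) = 1/10; P(data | r = 3) = (3/5)(2/4)(2/3)(1/2) = 1/10.
The prior-weighted likelihoods are 1/3 · 0 = 0, 1/3 · 1/10 = 1/30, 1/3 · 1/10 = 1/30; these sum to 1/15.
By Bayes' rule, P(r = 2 | data) = (1/30) / (1/15) = 1/2.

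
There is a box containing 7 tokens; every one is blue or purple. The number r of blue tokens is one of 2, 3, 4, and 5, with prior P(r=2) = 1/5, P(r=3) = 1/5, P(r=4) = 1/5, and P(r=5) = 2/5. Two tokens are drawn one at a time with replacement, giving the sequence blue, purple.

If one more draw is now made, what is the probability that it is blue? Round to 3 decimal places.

0.540

Under each hypothesis, the probability of the observed sequence is: P(data | r = 2) = (2/7)(5/7) = 10/49; P(data | r = 3) = (3/7)(4/7) = 12/49; P(data | r = 4) = (4/7)(3/7) = 12/49; P(data | r = 5) = (5/7)(2/7) = 10/49.
The prior-weighted likelihoods are 1/5 · 10/49 = 2/49, 1/5 · 12/49 = 12/245, 1/5 · 12/49 = 12/245, 2/5 · 10/49 = 4/49; with total 54/245.
Dividing through by the total gives posterior P(r = 2 | data) = 5/27, P(r = 3 | data) = 2/9, P(r = 4 | data) = 2/9, P(r = 5 | data) = 10/27.
So P(blue next | data) = Σ P(blue next | H) P(H | data) = (2/7)(5/27) + (3/7)(2/9) + (4/7)(2/9) + (5/7)(10/27) = 34/63.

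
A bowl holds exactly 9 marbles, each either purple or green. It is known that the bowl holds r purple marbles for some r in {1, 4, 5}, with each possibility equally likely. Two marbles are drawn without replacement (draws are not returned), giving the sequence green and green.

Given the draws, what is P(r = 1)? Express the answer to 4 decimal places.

Under each hypothesis, the probability of the observed sequence is: P(data | r = 1) = (8/9)(7/8) = 7/9; P(data | r = 4) = (5/9)(4/8) = 5/18; P(data | r = 5) = (4/9)(3/8) = 1/6.
Multiplying each by its prior: 1/3 · 7/9 = 7/27, 1/3 · 5/18 = 5/54, 1/3 · 1/6 = 1/18; summing to 11/27.
So P(r = 1 | data) = (7/27) / (11/27) = 7/11.

0.6364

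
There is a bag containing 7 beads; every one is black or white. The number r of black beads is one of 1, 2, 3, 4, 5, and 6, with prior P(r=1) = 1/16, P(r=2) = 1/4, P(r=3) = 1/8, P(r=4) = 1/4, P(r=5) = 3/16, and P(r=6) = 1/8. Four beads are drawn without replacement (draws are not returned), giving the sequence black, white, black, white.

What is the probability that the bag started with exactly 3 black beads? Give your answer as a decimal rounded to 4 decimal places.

Under each hypothesis, the probability of the observed sequence is: P(data | r = 1) = (1/7)(6/6)(0/5) = 0; P(data | r = 2) = (2/7)(5/6)(1/5)(4/4) = 0.047619; P(data | r = 3) = (3/7)(4/6)(2/5)(3/4) = 0.085714; P(data | r = 4) = (4/7)(3/6)(3/5)(2/4) = 0.085714; P(data | r = 5) = (5/7)(2/6)(4/5)(1/4) = 0.047619; P(data | r = 6) = (6/7)(1/6)(5/5)(0/4) = 0.
Weighting by the prior gives 1/16 · 0 = 0, 1/4 · 0.047619 = 0.011905, 1/8 · 0.085714 = 0.010714, 1/4 · 0.085714 = 0.021429, 3/16 · 0.047619 = 0.0089286, 1/8 · 0 = 0; summing to 0.052976.
Therefore the posterior P(r = 3 | data) = (0.010714) / (0.052976) = 0.20225.

0.2022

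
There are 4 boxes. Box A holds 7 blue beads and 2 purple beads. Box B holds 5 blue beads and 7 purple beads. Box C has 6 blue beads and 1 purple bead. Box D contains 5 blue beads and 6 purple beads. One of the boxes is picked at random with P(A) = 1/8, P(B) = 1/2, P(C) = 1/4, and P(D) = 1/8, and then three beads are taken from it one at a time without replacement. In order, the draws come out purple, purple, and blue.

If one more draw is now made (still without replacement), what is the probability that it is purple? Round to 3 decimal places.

For each hypothesis, P(data | H) works out to: P(data | box A) = (2/9)(1/8)(7/7) = 0.027778; P(data | box B) = (7/12)(6/11)(5/10) = 0.15909; P(data | box C) = (1/7)(0/6) = 0; P(data | box D) = (6/11)(5/10)(5/9) = 0.15152.
Multiplying each by its prior: 1/8 · 0.027778 = 0.0034722, 1/2 · 0.15909 = 0.079545, 1/4 · 0 = 0, 1/8 · 0.15152 = 0.018939; summing to 0.10196.
The posterior is then P(box A | data) = 0.034056, P(box B | data) = 0.78019, P(box C | data) = 0, P(box D | data) = 0.18576.
Averaging over the posterior, P(purple next | data) = (0)(0.034056) + (5/9)(0.78019) + (1/2)(0.18576) = 0.52632.

0.526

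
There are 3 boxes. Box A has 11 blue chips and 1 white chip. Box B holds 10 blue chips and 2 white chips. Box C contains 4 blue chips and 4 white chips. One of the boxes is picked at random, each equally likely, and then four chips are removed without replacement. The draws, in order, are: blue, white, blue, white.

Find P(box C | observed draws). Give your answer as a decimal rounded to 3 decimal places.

0.850

The likelihood of the observed sequence under each hypothesis: P(data | box A) = (11/12)(1/11)(10/10)(0/9) = 0; P(data | box B) = (10/12)(2/11)(9/10)(1/9) = 0.015152; P(data | box C) = (4/8)(4/7)(3/6)(3/5) = 0.085714.
The prior-weighted likelihoods are 1/3 · 0 = 0, 1/3 · 0.015152 = 0.0050505, 1/3 · 0.085714 = 0.028571; with total 0.033622.
So P(box C | data) = (0.028571) / (0.033622) = 0.84979.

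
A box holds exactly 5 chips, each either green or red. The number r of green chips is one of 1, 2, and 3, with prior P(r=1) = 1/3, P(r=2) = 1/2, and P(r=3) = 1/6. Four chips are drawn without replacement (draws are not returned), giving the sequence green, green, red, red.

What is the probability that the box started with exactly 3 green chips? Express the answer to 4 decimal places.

Under each hypothesis, the probability of the observed sequence is: P(data | r = 1) = (1/5)(0/4) = 0; P(data | r = 2) = (2/5)(1/4)(3/3)(2/2) = 1/10; P(data | r = 3) = (3/5)(2/4)(2/3)(1/2) = 1/10.
Multiplying each by its prior: 1/3 · 0 = 0, 1/2 · 1/10 = 1/20, 1/6 · 1/10 = 1/60; these sum to 1/15.
Therefore the posterior P(r = 3 | data) = (1/60) / (1/15) = 1/4.

0.2500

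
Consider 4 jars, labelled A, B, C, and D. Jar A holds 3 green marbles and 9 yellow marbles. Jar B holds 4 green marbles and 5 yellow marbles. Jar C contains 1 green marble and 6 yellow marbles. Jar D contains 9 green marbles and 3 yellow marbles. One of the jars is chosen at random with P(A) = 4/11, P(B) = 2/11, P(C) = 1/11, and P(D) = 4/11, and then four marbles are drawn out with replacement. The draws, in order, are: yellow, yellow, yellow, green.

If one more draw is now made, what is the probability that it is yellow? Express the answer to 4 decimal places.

0.6889

Compute the likelihood of the observed sequence for each case: P(data | jar A) = (9/12)(9/12)(9/12)(3/12) = 0.10547; P(data | jar B) = (5/9)(5/9)(5/9)(4/9) = 0.076208; P(data | jar C) = (6/7)(6/7)(6/7)(1/7) = 0.089963; P(data | jar D) = (3/12)(3/12)(3/12)(9/12) = 0.011719.
Multiplying each by its prior: 4/11 · 0.10547 = 0.038352, 2/11 · 0.076208 = 0.013856, 1/11 · 0.089963 = 0.0081784, 4/11 · 0.011719 = 0.0042614; summing to 0.064648.
The posterior is then P(jar A | data) = 0.59325, P(jar B | data) = 0.21433, P(jar C | data) = 0.12651, P(jar D | data) = 0.065916.
The predictive probability is P(yellow next | data) = (3/4)(0.59325) + (5/9)(0.21433) + (6/7)(0.12651) + (1/4)(0.065916) = 0.68892.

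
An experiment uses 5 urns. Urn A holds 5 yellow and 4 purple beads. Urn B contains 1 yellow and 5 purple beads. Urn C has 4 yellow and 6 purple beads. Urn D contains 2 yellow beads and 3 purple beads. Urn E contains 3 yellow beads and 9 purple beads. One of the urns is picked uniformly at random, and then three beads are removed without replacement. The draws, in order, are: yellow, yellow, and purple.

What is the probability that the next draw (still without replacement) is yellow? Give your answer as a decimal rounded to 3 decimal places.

Compute the likelihood of the observed sequence for each case: P(data | urn A) = (5/9)(4/8)(4/7) = 0.15873; P(data | urn B) = (1/6)(0/5) = 0; P(data | urn C) = (4/10)(3/9)(6/8) = 0.1; P(data | urn D) = (2/5)(1/4)(3/3) = 0.1; P(data | urn E) = (3/12)(2/11)(9/10) = 0.040909.
The prior-weighted likelihoods are 1/5 · 0.15873 = 0.031746, 1/5 · 0 = 0, 1/5 · 0.1 = 0.02, 1/5 · 0.1 = 0.02, 1/5 · 0.040909 = 0.0081818; with total 0.079928.
Dividing through by the total gives posterior P(urn A | data) = 0.39718, P(urn B | data) = 0, P(urn C | data) = 0.25023, P(urn D | data) = 0.25023, P(urn E | data) = 0.10237.
Averaging over the posterior, P(yellow next | data) = (1/2)(0.39718) + (2/7)(0.25023) + (0)(0.25023) + (1/9)(0.10237) = 0.28146.

0.281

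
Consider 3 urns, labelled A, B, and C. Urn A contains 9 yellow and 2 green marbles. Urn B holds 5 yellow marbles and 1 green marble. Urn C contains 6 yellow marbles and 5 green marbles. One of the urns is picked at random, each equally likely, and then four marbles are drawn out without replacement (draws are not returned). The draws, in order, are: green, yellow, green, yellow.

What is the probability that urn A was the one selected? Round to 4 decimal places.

0.1935

The likelihood of the observed sequence under each hypothesis: P(data | urn A) = (2/11)(9/10)(1/9)(8/8) = 1/55; P(data | urn B) = (1/6)(5/5)(0/4) = 0; P(data | urn C) = (5/11)(6/10)(4/9)(5/8) = 5/66.
Weighting by the prior gives 1/3 · 1/55 = 1/165, 1/3 · 0 = 0, 1/3 · 5/66 = 5/198; summing to 31/990.
So P(urn A | data) = (1/165) / (31/990) = 6/31.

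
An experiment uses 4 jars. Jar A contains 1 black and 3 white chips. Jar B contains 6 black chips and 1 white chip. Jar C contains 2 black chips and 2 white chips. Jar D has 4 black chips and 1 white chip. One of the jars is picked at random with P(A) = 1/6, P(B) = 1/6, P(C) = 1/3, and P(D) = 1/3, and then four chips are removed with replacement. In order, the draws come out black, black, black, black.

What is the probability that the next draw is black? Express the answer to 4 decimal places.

0.7941

Under each hypothesis, the probability of the observed sequence is: P(data | jar A) = (1/4)(1/4)(1/4)(1/4) = 0.0039062; P(data | jar B) = (6/7)(6/7)(6/7)(6/7) = 0.53978; P(data | jar C) = (2/4)(2/4)(2/4)(2/4) = 0.0625; P(data | jar D) = (4/5)(4/5)(4/5)(4/5) = 0.4096.
The prior-weighted likelihoods are 1/6 · 0.0039062 = 0.00065104, 1/6 · 0.53978 = 0.089963, 1/3 · 0.0625 = 0.020833, 1/3 · 0.4096 = 0.13653; these sum to 0.24798.
The posterior is then P(jar A | data) = 0.0026254, P(jar B | data) = 0.36278, P(jar C | data) = 0.084012, P(jar D | data) = 0.55058.
So P(black next | data) = Σ P(black next | H) P(H | data) = (1/4)(0.0026254) + (6/7)(0.36278) + (1/2)(0.084012) + (4/5)(0.55058) = 0.79408.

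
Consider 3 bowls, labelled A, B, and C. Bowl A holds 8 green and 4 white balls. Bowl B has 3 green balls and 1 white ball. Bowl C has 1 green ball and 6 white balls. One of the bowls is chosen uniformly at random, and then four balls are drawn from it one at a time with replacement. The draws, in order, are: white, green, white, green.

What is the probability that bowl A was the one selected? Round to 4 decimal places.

0.4961

For each hypothesis, P(data | H) works out to: P(data | bowl A) = (4/12)(8/12)(4/12)(8/12) = 0.049383; P(data | bowl B) = (1/4)(3/4)(1/4)(3/4) = 0.035156; P(data | bowl C) = (6/7)(1/7)(6/7)(1/7) = 0.014994.
Multiplying each by its prior: 1/3 · 0.049383 = 0.016461, 1/3 · 0.035156 = 0.011719, 1/3 · 0.014994 = 0.0049979; summing to 0.033178.
So P(bowl A | data) = (0.016461) / (0.033178) = 0.49615.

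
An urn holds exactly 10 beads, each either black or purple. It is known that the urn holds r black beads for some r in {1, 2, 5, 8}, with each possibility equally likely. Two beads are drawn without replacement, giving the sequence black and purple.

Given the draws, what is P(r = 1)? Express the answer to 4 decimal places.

0.1364

Under each hypothesis, the probability of the observed sequence is: P(data | r = 1) = (1/10)(9/9) = 1/10; P(data | r = 2) = (2/10)(8/9) = 8/45; P(data | r = 5) = (5/10)(5/9) = 5/18; P(data | r = 8) = (8/10)(2/9) = 8/45.
Multiplying each by its prior: 1/4 · 1/10 = 1/40, 1/4 · 8/45 = 2/45, 1/4 · 5/18 = 5/72, 1/4 · 8/45 = 2/45; summing to 11/60.
By Bayes' rule, P(r = 1 | data) = (1/40) / (11/60) = 3/22.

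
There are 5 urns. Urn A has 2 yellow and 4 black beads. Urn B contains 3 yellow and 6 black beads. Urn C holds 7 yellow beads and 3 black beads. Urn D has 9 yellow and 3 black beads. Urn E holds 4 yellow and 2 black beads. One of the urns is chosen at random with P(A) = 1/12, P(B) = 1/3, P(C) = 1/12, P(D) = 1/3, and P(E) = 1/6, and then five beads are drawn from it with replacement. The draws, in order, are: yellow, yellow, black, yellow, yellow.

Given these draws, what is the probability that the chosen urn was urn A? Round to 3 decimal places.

Compute the likelihood of the observed sequence for each case: P(data | urn A) = (2/6)(2/6)(4/6)(2/6)(2/6) = 0.0082305; P(data | urn B) = (3/9)(3/9)(6/9)(3/9)(3/9) = 0.0082305; P(data | urn C) = (7/10)(7/10)(3/10)(7/10)(7/10) = 0.07203; P(data | urn D) = (9/12)(9/12)(3/12)(9/12)(9/12) = 0.079102; P(data | urn E) = (4/6)(4/6)(2/6)(4/6)(4/6) = 0.065844.
Weighting by the prior gives 1/12 · 0.0082305 = 0.00068587, 1/3 · 0.0082305 = 0.0027435, 1/12 · 0.07203 = 0.0060025, 1/3 · 0.079102 = 0.026367, 1/6 · 0.065844 = 0.010974; summing to 0.046773.
Therefore the posterior P(urn A | data) = (0.00068587) / (0.046773) = 0.014664.

0.015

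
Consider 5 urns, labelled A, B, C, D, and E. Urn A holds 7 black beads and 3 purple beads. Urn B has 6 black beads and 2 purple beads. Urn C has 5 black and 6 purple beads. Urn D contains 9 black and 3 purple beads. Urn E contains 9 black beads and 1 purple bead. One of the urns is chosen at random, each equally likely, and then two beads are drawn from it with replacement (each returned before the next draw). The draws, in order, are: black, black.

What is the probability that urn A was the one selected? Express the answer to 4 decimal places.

0.1862

The likelihood of the observed sequence under each hypothesis: P(data | urn A) = (7/10)(7/10) = 0.49; P(data | urn B) = (6/8)(6/8) = 0.5625; P(data | urn C) = (5/11)(5/11) = 0.20661; P(data | urn D) = (9/12)(9/12) = 0.5625; P(data | urn E) = (9/10)(9/10) = 0.81.
Weighting by the prior gives 1/5 · 0.49 = 0.098, 1/5 · 0.5625 = 0.1125, 1/5 · 0.20661 = 0.041322, 1/5 · 0.5625 = 0.1125, 1/5 · 0.81 = 0.162; with total 0.52632.
By Bayes' rule, P(urn A | data) = (0.098) / (0.52632) = 0.1862.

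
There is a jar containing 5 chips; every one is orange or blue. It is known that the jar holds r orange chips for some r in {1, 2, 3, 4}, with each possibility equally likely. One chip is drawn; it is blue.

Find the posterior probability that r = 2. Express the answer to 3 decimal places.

0.300

Under each hypothesis, the probability of this draw is: P(data | r = 1) = (4/5) = 4/5; P(data | r = 2) = (3/5) = 3/5; P(data | r = 3) = (2/5) = 2/5; P(data | r = 4) = (1/5) = 1/5.
Multiplying each by its prior: 1/4 · 4/5 = 1/5, 1/4 · 3/5 = 3/20, 1/4 · 2/5 = 1/10, 1/4 · 1/5 = 1/20; with total 1/2.
Therefore the posterior P(r = 2 | data) = (3/20) / (1/2) = 3/10.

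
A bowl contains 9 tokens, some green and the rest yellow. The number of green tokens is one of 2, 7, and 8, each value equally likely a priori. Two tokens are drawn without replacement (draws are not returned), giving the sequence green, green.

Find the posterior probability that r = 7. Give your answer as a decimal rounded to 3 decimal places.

Compute the likelihood of the observed sequence for each case: P(data | r = 2) = (2/9)(1/8) = 1/36; P(data | r = 7) = (7/9)(6/8) = 7/12; P(data | r = 8) = (8/9)(7/8) = 7/9.
The prior-weighted likelihoods are 1/3 · 1/36 = 1/108, 1/3 · 7/12 = 7/36, 1/3 · 7/9 = 7/27; summing to 25/54.
Therefore the posterior P(r = 7 | data) = (7/36) / (25/54) = 21/50.

0.420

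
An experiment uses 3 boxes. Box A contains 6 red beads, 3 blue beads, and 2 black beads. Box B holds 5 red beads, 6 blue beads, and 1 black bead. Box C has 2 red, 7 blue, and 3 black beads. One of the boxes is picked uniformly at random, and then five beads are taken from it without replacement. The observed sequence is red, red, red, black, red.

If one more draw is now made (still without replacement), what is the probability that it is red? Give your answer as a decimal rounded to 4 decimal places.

For each hypothesis, P(data | H) works out to: P(data | box A) = (6/11)(5/10)(4/9)(2/8)(3/7) = 0.012987; P(data | box B) = (5/12)(4/11)(3/10)(1/9)(2/8) = 0.0012626; P(data | box C) = (2/12)(1/11)(0/10) = 0.
The prior-weighted likelihoods are 1/3 · 0.012987 = 0.004329, 1/3 · 0.0012626 = 0.00042088, 1/3 · 0 = 0; with total 0.0047499.
The posterior is then P(box A | data) = 0.91139, P(box B | data) = 0.088608, P(box C | data) = 0.
So P(red next | data) = Σ P(red next | H) P(H | data) = (1/3)(0.91139) + (1/7)(0.088608) = 0.31646.

0.3165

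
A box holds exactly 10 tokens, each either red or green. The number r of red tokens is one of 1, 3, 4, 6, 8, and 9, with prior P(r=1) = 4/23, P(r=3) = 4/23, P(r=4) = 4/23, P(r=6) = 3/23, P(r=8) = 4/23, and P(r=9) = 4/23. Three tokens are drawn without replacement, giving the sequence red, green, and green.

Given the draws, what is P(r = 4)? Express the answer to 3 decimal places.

The likelihood of the observed sequence under each hypothesis: P(data | r = 1) = (1/10)(9/9)(8/8) = 0.1; P(data | r = 3) = (3/10)(7/9)(6/8) = 0.175; P(data | r = 4) = (4/10)(6/9)(5/8) = 0.16667; P(data | r = 6) = (6/10)(4/9)(3/8) = 0.1; P(data | r = 8) = (8/10)(2/9)(1/8) = 0.022222; P(data | r = 9) = (9/10)(1/9)(0/8) = 0.
Weighting by the prior gives 4/23 · 0.1 = 0.017391, 4/23 · 0.175 = 0.030435, 4/23 · 0.16667 = 0.028986, 3/23 · 0.1 = 0.013043, 4/23 · 0.022222 = 0.0038647, 4/23 · 0 = 0; with total 0.09372.
Therefore the posterior P(r = 4 | data) = (0.028986) / (0.09372) = 0.30928.

0.309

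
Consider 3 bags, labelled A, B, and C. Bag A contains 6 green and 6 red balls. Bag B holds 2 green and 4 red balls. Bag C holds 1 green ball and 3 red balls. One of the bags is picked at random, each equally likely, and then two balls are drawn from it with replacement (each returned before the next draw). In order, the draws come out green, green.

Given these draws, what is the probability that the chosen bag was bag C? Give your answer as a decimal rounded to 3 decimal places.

For each hypothesis, P(data | H) works out to: P(data | bag A) = (6/12)(6/12) = 1/4; P(data | bag B) = (2/6)(2/6) = 1/9; P(data | bag C) = (1/4)(1/4) = 1/16.
Weighting by the prior gives 1/3 · 1/4 = 1/12, 1/3 · 1/9 = 1/27, 1/3 · 1/16 = 1/48; summing to 61/432.
Hence P(bag C | data) = (1/48) / (61/432) = 9/61.

0.148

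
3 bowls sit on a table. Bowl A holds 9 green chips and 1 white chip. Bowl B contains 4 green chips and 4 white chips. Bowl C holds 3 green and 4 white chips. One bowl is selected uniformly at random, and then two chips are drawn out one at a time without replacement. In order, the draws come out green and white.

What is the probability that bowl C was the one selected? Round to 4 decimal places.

Compute the likelihood of the observed sequence for each case: P(data | bowl A) = (9/10)(1/9) = 1/10; P(data | bowl B) = (4/8)(4/7) = 2/7; P(data | bowl C) = (3/7)(4/6) = 2/7.
The prior-weighted likelihoods are 1/3 · 1/10 = 1/30, 1/3 · 2/7 = 2/21, 1/3 · 2/7 = 2/21; with total 47/210.
Hence P(bowl C | data) = (2/21) / (47/210) = 20/47.

0.4255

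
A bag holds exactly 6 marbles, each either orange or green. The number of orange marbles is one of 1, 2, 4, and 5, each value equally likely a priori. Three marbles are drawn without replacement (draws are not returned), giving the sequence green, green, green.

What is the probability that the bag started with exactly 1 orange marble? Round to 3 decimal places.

0.714

For each hypothesis, P(data | H) works out to: P(data | r = 1) = (5/6)(4/5)(3/4) = 1/2; P(data | r = 2) = (4/6)(3/5)(2/4) = 1/5; P(data | r = 4) = (2/6)(1/5)(0/4) = 0; P(data | r = 5) = (1/6)(0/5) = 0.
The prior-weighted likelihoods are 1/4 · 1/2 = 1/8, 1/4 · 1/5 = 1/20, 1/4 · 0 = 0, 1/4 · 0 = 0; summing to 7/40.
Therefore the posterior P(r = 1 | data) = (1/8) / (7/40) = 5/7.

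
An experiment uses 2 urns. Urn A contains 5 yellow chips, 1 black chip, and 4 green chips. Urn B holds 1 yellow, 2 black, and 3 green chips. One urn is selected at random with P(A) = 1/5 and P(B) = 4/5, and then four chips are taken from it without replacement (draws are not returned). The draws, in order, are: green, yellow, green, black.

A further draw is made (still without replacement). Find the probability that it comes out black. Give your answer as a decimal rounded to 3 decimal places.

0.459

Compute the likelihood of the observed sequence for each case: P(data | urn A) = (4/10)(5/9)(3/8)(1/7) = 0.011905; P(data | urn B) = (3/6)(1/5)(2/4)(2/3) = 0.033333.
Multiplying each by its prior: 1/5 · 0.011905 = 0.002381, 4/5 · 0.033333 = 0.026667; summing to 0.029048.
The posterior is then P(urn A | data) = 0.081967, P(urn B | data) = 0.91803.
So P(black next | data) = Σ P(black next | H) P(H | data) = (0)(0.081967) + (1/2)(0.91803) = 0.45902.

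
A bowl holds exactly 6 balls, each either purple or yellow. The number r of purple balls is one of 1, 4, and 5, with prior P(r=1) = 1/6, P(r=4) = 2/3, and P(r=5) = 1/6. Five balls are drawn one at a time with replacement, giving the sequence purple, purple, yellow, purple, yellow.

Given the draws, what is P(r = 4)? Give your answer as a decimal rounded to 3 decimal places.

The likelihood of the observed sequence under each hypothesis: P(data | r = 1) = (1/6)(1/6)(5/6)(1/6)(5/6) = 0.003215; P(data | r = 4) = (4/6)(4/6)(2/6)(4/6)(2/6) = 0.032922; P(data | r = 5) = (5/6)(5/6)(1/6)(5/6)(1/6) = 0.016075.
Multiplying each by its prior: 1/6 · 0.003215 = 0.00053584, 2/3 · 0.032922 = 0.021948, 1/6 · 0.016075 = 0.0026792; these sum to 0.025163.
Hence P(r = 4 | data) = (0.021948) / (0.025163) = 0.87223.

0.872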